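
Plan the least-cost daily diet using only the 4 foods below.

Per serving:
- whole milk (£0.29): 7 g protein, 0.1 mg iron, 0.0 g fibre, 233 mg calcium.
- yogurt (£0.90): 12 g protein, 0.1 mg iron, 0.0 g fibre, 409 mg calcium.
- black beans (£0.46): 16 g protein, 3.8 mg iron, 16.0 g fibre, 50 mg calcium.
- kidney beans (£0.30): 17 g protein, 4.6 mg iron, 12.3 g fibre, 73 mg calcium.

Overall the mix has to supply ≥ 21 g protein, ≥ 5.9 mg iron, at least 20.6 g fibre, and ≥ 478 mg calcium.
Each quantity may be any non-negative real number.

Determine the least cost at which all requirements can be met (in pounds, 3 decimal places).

£0.945

Treat it as an LP. Let x1 = servings of whole milk, x2 = servings of yogurt, x3 = servings of black beans, x4 = servings of kidney beans.
Minimize 0.29x1 + 0.9x2 + 0.46x3 + 0.3x4 with:
  7x1 + 12x2 + 16x3 + 17x4 ≥ 21   (protein)
  0.1x1 + 0.1x2 + 3.8x3 + 4.6x4 ≥ 5.9   (iron)
  16x3 + 12.3x4 ≥ 20.6   (fibre)
  233x1 + 409x2 + 50x3 + 73x4 ≥ 478   (calcium)
  x1, x2, x3, x4 ≥ 0.
The optimal basis is {whole milk, kidney beans}; yogurt, black beans drop out. The fibre and calcium requirements are met with equality.
So whole milk = 1.527 servings, kidney beans = 1.675 servings.
Cost = 0.29·1.527 + 0.3·1.675 = 0.94533.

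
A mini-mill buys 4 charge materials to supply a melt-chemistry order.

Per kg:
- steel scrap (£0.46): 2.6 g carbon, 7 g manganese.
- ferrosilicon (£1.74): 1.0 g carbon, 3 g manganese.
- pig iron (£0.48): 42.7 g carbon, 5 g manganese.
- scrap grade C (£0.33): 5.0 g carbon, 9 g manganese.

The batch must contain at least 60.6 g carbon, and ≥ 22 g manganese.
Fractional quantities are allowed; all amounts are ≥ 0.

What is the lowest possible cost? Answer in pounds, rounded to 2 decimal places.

Let x1 = kg of steel scrap, x2 = kg of ferrosilicon, x3 = kg of pig iron, x4 = kg of scrap grade C.
Minimise 0.46x1 + 1.74x2 + 0.48x3 + 0.33x4 subject to:
  2.6x1 + 1x2 + 42.7x3 + 5x4 ≥ 60.6   (carbon)
  7x1 + 3x2 + 5x3 + 9x4 ≥ 22   (manganese)
  x1, x2, x3, x4 ≥ 0.
The optimal basis is {pig iron, scrap grade C}; steel scrap, ferrosilicon drop out. The carbon and manganese requirements are met with equality.
Optimal quantities: pig iron = 1.212 kg, scrap grade C = 1.771 kg.
Cost = 0.48·1.212 + 0.33·1.771 = 1.1662.

£1.17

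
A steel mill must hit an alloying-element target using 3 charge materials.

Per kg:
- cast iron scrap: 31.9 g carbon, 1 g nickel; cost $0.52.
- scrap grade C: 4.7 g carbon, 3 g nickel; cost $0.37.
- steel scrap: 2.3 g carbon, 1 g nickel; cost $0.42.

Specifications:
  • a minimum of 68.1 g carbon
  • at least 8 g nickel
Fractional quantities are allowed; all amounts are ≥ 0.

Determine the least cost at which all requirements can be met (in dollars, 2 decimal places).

$1.71

Treat it as an LP. Let x1 = kg of cast iron scrap, x2 = kg of scrap grade C, x3 = kg of steel scrap.
min 0.52x1 + 0.37x2 + 0.42x3 with:
  31.9x1 + 4.7x2 + 2.3x3 ≥ 68.1   (carbon)
  1x1 + 3x2 + 1x3 ≥ 8   (nickel)
  x1, x2, x3 ≥ 0.
The cheapest feasible vertex uses only cast iron scrap, scrap grade C; steel scrap is not used. There the carbon and nickel constraints are tight.
Solving gives x1 = 1.832, x2 = 2.056.
Objective = 0.52·1.832 + 0.37·2.056 = 1.7134.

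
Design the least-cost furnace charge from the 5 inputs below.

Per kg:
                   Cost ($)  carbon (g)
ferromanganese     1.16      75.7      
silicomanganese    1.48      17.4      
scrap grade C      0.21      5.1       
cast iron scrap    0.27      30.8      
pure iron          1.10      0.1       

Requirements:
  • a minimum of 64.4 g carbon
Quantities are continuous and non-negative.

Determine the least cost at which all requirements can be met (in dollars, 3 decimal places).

$0.565

Let x1 = kg of ferromanganese, x2 = kg of silicomanganese, x3 = kg of scrap grade C, x4 = kg of cast iron scrap, x5 = kg of pure iron.
min 1.16x1 + 1.48x2 + 0.21x3 + 0.27x4 + 1.1x5 subject to:
  75.7x1 + 17.4x2 + 5.1x3 + 30.8x4 + 0.1x5 ≥ 64.4   (carbon)
  x1, x2, x3, x4, x5 ≥ 0.
The cheapest feasible vertex uses only cast iron scrap; ferromanganese, silicomanganese, scrap grade C, pure iron are not used. There the carbon constraint is tight.
So cast iron scrap = 2.091 kg.
Hence cost = 0.27·2.091 = $0.56457.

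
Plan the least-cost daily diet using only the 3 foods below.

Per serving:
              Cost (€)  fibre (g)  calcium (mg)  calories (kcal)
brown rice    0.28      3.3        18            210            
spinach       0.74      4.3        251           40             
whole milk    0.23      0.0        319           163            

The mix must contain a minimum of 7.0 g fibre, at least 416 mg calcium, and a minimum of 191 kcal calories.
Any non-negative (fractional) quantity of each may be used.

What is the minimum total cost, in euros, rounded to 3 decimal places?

€0.866

Set it up as a linear program. Let x1 = servings of brown rice, x2 = servings of spinach, x3 = servings of whole milk.
Minimize 0.28x1 + 0.74x2 + 0.23x3 with:
  3.3x1 + 4.3x2 ≥ 7   (fibre)
  18x1 + 251x2 + 319x3 ≥ 416   (calcium)
  210x1 + 40x2 + 163x3 ≥ 191   (calories)
  x1, x2, x3 ≥ 0.
The optimal basis is {brown rice, whole milk}; spinach drops out. The fibre and calcium requirements are met with equality.
Optimal quantities: brown rice = 2.121 servings, whole milk = 1.184 servings.
Cost = 0.28·2.121 + 0.23·1.184 = 0.86620.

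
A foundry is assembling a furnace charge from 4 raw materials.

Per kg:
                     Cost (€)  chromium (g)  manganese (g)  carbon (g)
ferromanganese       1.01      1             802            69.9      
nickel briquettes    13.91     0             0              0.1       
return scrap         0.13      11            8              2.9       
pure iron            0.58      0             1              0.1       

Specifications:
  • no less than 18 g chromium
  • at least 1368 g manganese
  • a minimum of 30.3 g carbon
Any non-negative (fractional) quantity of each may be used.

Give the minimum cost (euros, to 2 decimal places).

€1.90

Set it up as a linear program. Let x1 = kg of ferromanganese, x2 = kg of nickel briquettes, x3 = kg of return scrap, x4 = kg of pure iron.
Minimize 1.01x1 + 13.91x2 + 0.13x3 + 0.58x4 subject to:
  1x1 + 11x3 ≥ 18   (chromium)
  802x1 + 8x3 + 1x4 ≥ 1368   (manganese)
  69.9x1 + 0.1x2 + 2.9x3 + 0.1x4 ≥ 30.3   (carbon)
  x1, x2, x3, x4 ≥ 0.
The cheapest feasible vertex uses only ferromanganese, return scrap; nickel briquettes, pure iron are not used. The chromium and manganese requirements are met with equality.
Solving gives x1 = 1.691, x3 = 1.483.
Hence cost = 1.01·1.691 + 0.13·1.483 = €1.9007.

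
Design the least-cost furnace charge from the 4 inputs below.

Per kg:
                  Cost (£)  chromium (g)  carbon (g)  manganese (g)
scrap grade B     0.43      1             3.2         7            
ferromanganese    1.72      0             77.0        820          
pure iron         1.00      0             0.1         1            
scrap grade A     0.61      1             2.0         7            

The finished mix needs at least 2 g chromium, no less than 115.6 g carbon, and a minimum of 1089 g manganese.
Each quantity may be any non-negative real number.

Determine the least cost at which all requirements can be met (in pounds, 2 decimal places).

Set it up as a linear program. Let x1 = kg of scrap grade B, x2 = kg of ferromanganese, x3 = kg of pure iron, x4 = kg of scrap grade A.
min 0.43x1 + 1.72x2 + 1x3 + 0.61x4 with:
  1x1 + 1x4 ≥ 2   (chromium)
  3.2x1 + 77x2 + 0.1x3 + 2x4 ≥ 115.6   (carbon)
  7x1 + 820x2 + 1x3 + 7x4 ≥ 1089   (manganese)
  x1, x2, x3, x4 ≥ 0.
The optimal basis is {scrap grade B, ferromanganese}; pure iron, scrap grade A drop out. There the chromium and carbon constraints are tight.
That vertex is x1 = 2, x2 = 1.418.
Objective = 0.43·2 + 1.72·1.418 = 3.2990.

£3.30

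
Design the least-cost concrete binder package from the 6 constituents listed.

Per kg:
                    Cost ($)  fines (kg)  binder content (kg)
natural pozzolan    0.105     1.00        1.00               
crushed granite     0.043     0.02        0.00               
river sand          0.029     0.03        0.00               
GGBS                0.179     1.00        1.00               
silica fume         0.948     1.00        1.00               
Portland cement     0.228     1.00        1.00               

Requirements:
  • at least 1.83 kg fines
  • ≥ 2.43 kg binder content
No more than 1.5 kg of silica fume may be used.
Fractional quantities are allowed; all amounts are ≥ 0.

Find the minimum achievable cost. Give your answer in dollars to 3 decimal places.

This is a linear program. Let x1 = kg of natural pozzolan, x2 = kg of crushed granite, x3 = kg of river sand, x4 = kg of GGBS, x5 = kg of silica fume, x6 = kg of Portland cement.
Minimise 0.105x1 + 0.043x2 + 0.029x3 + 0.179x4 + 0.948x5 + 0.228x6 with:
  1x1 + 0.02x2 + 0.03x3 + 1x4 + 1x5 + 1x6 ≥ 1.83   (fines)
  1x1 + 1x4 + 1x5 + 1x6 ≥ 2.43   (binder content)
  x5 ≤ 1.5
  x1, x2, x3, x4, x5, x6 ≥ 0.
The optimal basis is {natural pozzolan}; crushed granite, river sand, GGBS, silica fume, Portland cement drop out. The binder content requirement is met with equality.
That vertex is x1 = 2.43.
Objective = 0.105·2.43 = 0.25515.

$0.255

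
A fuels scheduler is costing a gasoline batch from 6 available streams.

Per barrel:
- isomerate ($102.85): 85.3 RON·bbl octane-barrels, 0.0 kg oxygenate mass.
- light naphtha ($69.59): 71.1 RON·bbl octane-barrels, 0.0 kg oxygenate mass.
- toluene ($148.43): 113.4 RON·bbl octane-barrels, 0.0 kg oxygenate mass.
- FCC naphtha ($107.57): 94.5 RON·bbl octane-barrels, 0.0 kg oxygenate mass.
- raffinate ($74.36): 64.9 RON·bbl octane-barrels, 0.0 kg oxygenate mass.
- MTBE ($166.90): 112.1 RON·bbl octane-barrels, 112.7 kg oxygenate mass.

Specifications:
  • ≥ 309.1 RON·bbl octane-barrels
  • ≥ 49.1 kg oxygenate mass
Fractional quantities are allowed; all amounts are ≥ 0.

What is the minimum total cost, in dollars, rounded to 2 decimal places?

$327.45

Let x1 = barrels of isomerate, x2 = barrels of light naphtha, x3 = barrels of toluene, x4 = barrels of FCC naphtha, x5 = barrels of raffinate, x6 = barrels of MTBE.
Minimize 102.85x1 + 69.59x2 + 148.43x3 + 107.57x4 + 74.36x5 + 166.9x6 s.t.:
  85.3x1 + 71.1x2 + 113.4x3 + 94.5x4 + 64.9x5 + 112.1x6 ≥ 309.1   (octane-barrels)
  112.7x6 ≥ 49.1   (oxygenate mass)
  x1, x2, x3, x4, x5, x6 ≥ 0.
The minimum-cost mix takes nothing from isomerate, toluene, FCC naphtha, raffinate — only light naphtha, MTBE. There the octane-barrels and oxygenate mass constraints are tight.
Optimal quantities: light naphtha = 3.6605 barrels, MTBE = 0.43567 barrels.
Total cost: 69.59·3.6605 + 166.9·0.43567 = 327.4475.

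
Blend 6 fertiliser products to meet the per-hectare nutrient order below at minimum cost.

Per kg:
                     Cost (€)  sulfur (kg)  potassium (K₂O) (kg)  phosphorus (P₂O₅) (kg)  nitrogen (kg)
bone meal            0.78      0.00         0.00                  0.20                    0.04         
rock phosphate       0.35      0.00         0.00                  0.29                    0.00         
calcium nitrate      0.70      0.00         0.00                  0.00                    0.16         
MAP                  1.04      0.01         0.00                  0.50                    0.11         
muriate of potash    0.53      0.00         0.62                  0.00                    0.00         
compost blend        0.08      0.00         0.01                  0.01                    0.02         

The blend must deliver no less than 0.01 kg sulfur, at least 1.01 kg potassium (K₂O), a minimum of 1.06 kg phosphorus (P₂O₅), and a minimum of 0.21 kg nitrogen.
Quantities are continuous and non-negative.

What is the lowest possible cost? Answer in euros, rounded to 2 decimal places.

Treat it as an LP. Let x1 = kg of bone meal, x2 = kg of rock phosphate, x3 = kg of calcium nitrate, x4 = kg of MAP, x5 = kg of muriate of potash, x6 = kg of compost blend.
min 0.78x1 + 0.35x2 + 0.7x3 + 1.04x4 + 0.53x5 + 0.08x6 s.t.:
  0.01x4 ≥ 0.01   (sulfur)
  0.62x5 + 0.01x6 ≥ 1.01   (potassium (K₂O))
  0.2x1 + 0.29x2 + 0.5x4 + 0.01x6 ≥ 1.06   (phosphorus (P₂O₅))
  0.04x1 + 0.16x3 + 0.11x4 + 0.02x6 ≥ 0.21   (nitrogen)
  x1, x2, x3, x4, x5, x6 ≥ 0.
The cheapest feasible vertex uses only rock phosphate, MAP, muriate of potash, compost blend; bone meal, calcium nitrate are not used. There the sulfur, potassium (K₂O), phosphorus (P₂O₅), nitrogen constraints are tight.
That vertex is x2 = 1.759, x4 = 1, x5 = 1.548, x6 = 5.
Hence cost = 0.35·1.759 + 1.04·1 + 0.53·1.548 + 0.08·5 = €2.8761.

€2.88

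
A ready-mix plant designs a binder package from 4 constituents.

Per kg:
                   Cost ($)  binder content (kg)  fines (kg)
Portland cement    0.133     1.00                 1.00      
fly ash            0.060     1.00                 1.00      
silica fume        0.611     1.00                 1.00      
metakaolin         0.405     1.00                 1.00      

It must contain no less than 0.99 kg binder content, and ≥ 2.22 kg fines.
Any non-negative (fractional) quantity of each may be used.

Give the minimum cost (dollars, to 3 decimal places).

$0.133

Treat it as an LP. Let x1 = kg of Portland cement, x2 = kg of fly ash, x3 = kg of silica fume, x4 = kg of metakaolin.
Minimise 0.133x1 + 0.06x2 + 0.611x3 + 0.405x4 with:
  1x1 + 1x2 + 1x3 + 1x4 ≥ 0.99   (binder content)
  1x1 + 1x2 + 1x3 + 1x4 ≥ 2.22   (fines)
  x1, x2, x3, x4 ≥ 0.
The minimum-cost mix takes nothing from Portland cement, silica fume, metakaolin — only fly ash. Binding constraint: fines.
Optimal quantities: fly ash = 2.22 kg.
Hence cost = 0.06·2.22 = $0.13320.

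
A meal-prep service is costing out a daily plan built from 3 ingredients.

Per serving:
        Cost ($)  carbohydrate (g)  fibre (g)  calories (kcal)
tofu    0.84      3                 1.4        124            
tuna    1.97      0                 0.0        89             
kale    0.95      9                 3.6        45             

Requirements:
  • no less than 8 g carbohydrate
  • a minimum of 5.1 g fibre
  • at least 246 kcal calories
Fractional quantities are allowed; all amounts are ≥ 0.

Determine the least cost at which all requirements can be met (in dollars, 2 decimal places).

Let x1 = servings of tofu, x2 = servings of tuna, x3 = servings of kale.
min 0.84x1 + 1.97x2 + 0.95x3 s.t.:
  3x1 + 9x3 ≥ 8   (carbohydrate)
  1.4x1 + 3.6x3 ≥ 5.1   (fibre)
  124x1 + 89x2 + 45x3 ≥ 246   (calories)
  x1, x2, x3 ≥ 0.
The optimal basis is {tofu, kale}; tuna drops out. The fibre and calories requirements are met with equality.
That vertex is x1 = 1.711, x3 = 0.7512.
Hence cost = 0.84·1.711 + 0.95·0.7512 = $2.1509.

$2.15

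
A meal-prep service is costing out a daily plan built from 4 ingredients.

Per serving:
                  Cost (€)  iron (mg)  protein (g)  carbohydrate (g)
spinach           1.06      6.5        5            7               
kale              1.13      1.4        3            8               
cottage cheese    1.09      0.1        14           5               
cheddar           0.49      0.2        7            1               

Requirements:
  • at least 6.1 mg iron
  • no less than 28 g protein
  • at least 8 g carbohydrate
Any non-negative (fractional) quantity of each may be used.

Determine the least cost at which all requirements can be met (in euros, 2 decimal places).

€2.55

Let x1 = servings of spinach, x2 = servings of kale, x3 = servings of cottage cheese, x4 = servings of cheddar.
min 1.06x1 + 1.13x2 + 1.09x3 + 0.49x4 with:
  6.5x1 + 1.4x2 + 0.1x3 + 0.2x4 ≥ 6.1   (iron)
  5x1 + 3x2 + 14x3 + 7x4 ≥ 28   (protein)
  7x1 + 8x2 + 5x3 + 1x4 ≥ 8   (carbohydrate)
  x1, x2, x3, x4 ≥ 0.
The optimal basis is {spinach, cheddar}; kale, cottage cheese drop out. The iron and protein requirements are met with equality.
So spinach = 0.8337 servings, cheddar = 3.404 servings.
Cost = 1.06·0.8337 + 0.49·3.404 = 2.5517.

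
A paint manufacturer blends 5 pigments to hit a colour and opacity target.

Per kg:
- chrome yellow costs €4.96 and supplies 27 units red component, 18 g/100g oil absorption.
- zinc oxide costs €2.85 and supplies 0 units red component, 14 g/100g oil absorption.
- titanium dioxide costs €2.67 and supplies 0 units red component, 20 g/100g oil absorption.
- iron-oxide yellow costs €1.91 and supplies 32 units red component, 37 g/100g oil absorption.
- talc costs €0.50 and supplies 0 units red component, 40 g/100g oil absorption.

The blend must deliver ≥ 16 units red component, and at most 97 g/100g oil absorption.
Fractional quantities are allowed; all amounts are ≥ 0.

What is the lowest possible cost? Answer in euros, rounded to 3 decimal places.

€0.955

Let x1 = kg of chrome yellow, x2 = kg of zinc oxide, x3 = kg of titanium dioxide, x4 = kg of iron-oxide yellow, x5 = kg of talc.
Minimise 4.96x1 + 2.85x2 + 2.67x3 + 1.91x4 + 0.5x5 subject to:
  27x1 + 32x4 ≥ 16   (red component)
  18x1 + 14x2 + 20x3 + 37x4 + 40x5 ≤ 97   (oil absorption)
  x1, x2, x3, x4, x5 ≥ 0.
The cheapest feasible vertex uses only iron-oxide yellow; chrome yellow, zinc oxide, titanium dioxide, talc are not used. The red component requirement is met with equality.
Optimal quantities: iron-oxide yellow = 0.5 kg.
Hence cost = 1.91·0.5 = €0.95500.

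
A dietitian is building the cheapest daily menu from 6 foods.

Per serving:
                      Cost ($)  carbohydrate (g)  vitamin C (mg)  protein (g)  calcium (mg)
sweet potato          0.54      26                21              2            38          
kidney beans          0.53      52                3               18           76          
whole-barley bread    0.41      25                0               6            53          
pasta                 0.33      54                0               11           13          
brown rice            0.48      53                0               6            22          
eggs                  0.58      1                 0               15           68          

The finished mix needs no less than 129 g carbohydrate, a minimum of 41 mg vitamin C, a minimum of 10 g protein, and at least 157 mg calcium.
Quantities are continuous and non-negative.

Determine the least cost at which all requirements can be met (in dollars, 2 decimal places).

Let x1 = servings of sweet potato, x2 = servings of kidney beans, x3 = servings of whole-barley bread, x4 = servings of pasta, x5 = servings of brown rice, x6 = servings of eggs.
Minimise 0.54x1 + 0.53x2 + 0.41x3 + 0.33x4 + 0.48x5 + 0.58x6 with:
  26x1 + 52x2 + 25x3 + 54x4 + 53x5 + 1x6 ≥ 129   (carbohydrate)
  21x1 + 3x2 ≥ 41   (vitamin C)
  2x1 + 18x2 + 6x3 + 11x4 + 6x5 + 15x6 ≥ 10   (protein)
  38x1 + 76x2 + 53x3 + 13x4 + 22x5 + 68x6 ≥ 157   (calcium)
  x1, x2, x3, x4, x5, x6 ≥ 0.
The optimal basis is {sweet potato, kidney beans, pasta}; whole-barley bread, brown rice, eggs drop out. There the carbohydrate, vitamin C, calcium constraints are tight.
Optimal quantities: sweet potato = 1.797 servings, kidney beans = 1.085 servings, pasta = 0.4784 servings.
Hence cost = 0.54·1.797 + 0.53·1.085 + 0.33·0.4784 = $1.7033.

$1.70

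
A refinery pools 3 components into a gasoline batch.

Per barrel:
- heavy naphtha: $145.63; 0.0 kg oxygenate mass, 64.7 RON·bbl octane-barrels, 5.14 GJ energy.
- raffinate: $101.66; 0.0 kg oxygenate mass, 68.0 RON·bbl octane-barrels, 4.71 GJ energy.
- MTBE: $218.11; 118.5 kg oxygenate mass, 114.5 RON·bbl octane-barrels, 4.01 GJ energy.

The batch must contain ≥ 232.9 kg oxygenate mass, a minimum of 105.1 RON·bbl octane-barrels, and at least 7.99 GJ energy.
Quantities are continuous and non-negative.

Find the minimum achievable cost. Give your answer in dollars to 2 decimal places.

$431.02

Treat it as an LP. Let x1 = barrels of heavy naphtha, x2 = barrels of raffinate, x3 = barrels of MTBE.
Minimize 145.63x1 + 101.66x2 + 218.11x3 with:
  118.5x3 ≥ 232.9   (oxygenate mass)
  64.7x1 + 68x2 + 114.5x3 ≥ 105.1   (octane-barrels)
  5.14x1 + 4.71x2 + 4.01x3 ≥ 7.99   (energy)
  x1, x2, x3 ≥ 0.
At the optimum only raffinate, MTBE are positive (heavy naphtha = 0). There the oxygenate mass and energy constraints are tight.
Optimal quantities: raffinate = 0.023088 barrels, MTBE = 1.9654 barrels.
Hence cost = 101.66·0.023088 + 218.11·1.9654 = $431.0205.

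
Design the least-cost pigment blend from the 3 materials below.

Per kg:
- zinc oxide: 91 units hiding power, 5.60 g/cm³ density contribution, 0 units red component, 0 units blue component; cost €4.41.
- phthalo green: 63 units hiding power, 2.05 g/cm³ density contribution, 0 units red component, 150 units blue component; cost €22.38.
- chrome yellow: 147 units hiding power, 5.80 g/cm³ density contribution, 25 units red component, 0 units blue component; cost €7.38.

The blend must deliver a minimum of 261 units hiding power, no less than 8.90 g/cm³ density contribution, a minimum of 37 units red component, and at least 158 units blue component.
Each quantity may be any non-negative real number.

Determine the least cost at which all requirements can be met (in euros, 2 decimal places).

€34.50

This is a linear program. Let x1 = kg of zinc oxide, x2 = kg of phthalo green, x3 = kg of chrome yellow.
Minimize 4.41x1 + 22.38x2 + 7.38x3 s.t.:
  91x1 + 63x2 + 147x3 ≥ 261   (hiding power)
  5.6x1 + 2.05x2 + 5.8x3 ≥ 8.9   (density contribution)
  25x3 ≥ 37   (red component)
  150x2 ≥ 158   (blue component)
  x1, x2, x3 ≥ 0.
The minimum-cost mix takes nothing from zinc oxide — only phthalo green, chrome yellow. Binding constraints: red component and blue component.
Optimal quantities: phthalo green = 1.0533 kg, chrome yellow = 1.48 kg.
Objective = 22.38·1.0533 + 7.38·1.48 = 34.4953.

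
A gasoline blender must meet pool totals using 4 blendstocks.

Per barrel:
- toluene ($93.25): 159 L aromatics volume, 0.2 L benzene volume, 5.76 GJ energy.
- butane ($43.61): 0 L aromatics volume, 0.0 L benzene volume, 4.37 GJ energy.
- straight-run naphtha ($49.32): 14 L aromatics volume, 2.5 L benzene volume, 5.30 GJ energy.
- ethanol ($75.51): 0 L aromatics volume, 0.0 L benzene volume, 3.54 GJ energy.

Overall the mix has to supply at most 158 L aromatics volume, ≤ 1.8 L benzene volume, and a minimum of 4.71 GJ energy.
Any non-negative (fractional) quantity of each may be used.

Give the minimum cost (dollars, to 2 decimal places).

Let x1 = barrels of toluene, x2 = barrels of butane, x3 = barrels of straight-run naphtha, x4 = barrels of ethanol.
Minimize 93.25x1 + 43.61x2 + 49.32x3 + 75.51x4 with:
  159x1 + 14x3 ≤ 158   (aromatics volume)
  0.2x1 + 2.5x3 ≤ 1.8   (benzene volume)
  5.76x1 + 4.37x2 + 5.3x3 + 3.54x4 ≥ 4.71   (energy)
  x1, x2, x3, x4 ≥ 0.
The cheapest feasible vertex uses only butane, straight-run naphtha; toluene, ethanol are not used. The benzene volume and energy requirements are met with equality.
Solving gives x2 = 0.2046, x3 = 0.72.
Total cost: 43.61·0.2046 + 49.32·0.72 = 44.4330.

$44.43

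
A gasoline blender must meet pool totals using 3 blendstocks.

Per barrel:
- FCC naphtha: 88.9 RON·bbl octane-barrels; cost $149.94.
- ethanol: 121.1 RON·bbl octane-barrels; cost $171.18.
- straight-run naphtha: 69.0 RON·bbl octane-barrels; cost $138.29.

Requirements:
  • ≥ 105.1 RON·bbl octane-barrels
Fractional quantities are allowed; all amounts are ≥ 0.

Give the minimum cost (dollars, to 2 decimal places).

Let x1 = barrels of FCC naphtha, x2 = barrels of ethanol, x3 = barrels of straight-run naphtha.
Minimize 149.94x1 + 171.18x2 + 138.29x3 with:
  88.9x1 + 121.1x2 + 69x3 ≥ 105.1   (octane-barrels)
  x1, x2, x3 ≥ 0.
The cheapest feasible vertex uses only ethanol; FCC naphtha, straight-run naphtha are not used. Binding constraint: octane-barrels.
That vertex is x2 = 0.86788.
Total cost: 171.18·0.86788 = 148.5637.

$148.56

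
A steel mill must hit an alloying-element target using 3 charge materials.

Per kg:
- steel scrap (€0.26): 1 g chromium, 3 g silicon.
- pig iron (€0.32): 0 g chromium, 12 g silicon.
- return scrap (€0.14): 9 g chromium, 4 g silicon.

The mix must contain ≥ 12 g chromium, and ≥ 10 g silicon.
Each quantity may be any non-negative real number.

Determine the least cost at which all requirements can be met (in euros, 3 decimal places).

Let x1 = kg of steel scrap, x2 = kg of pig iron, x3 = kg of return scrap.
min 0.26x1 + 0.32x2 + 0.14x3 s.t.:
  1x1 + 9x3 ≥ 12   (chromium)
  3x1 + 12x2 + 4x3 ≥ 10   (silicon)
  x1, x2, x3 ≥ 0.
The minimum-cost mix takes nothing from steel scrap — only pig iron, return scrap. Binding constraints: chromium and silicon.
So pig iron = 0.3889 kg, return scrap = 1.333 kg.
Total cost: 0.32·0.3889 + 0.14·1.333 = 0.31107.

€0.311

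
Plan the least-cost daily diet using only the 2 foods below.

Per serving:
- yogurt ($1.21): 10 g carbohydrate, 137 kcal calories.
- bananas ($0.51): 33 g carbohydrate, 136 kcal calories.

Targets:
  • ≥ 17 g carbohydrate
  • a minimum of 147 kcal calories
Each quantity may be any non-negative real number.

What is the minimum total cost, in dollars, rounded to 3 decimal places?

$0.551

Let x1 = servings of yogurt, x2 = servings of bananas.
min 1.21x1 + 0.51x2 with:
  10x1 + 33x2 ≥ 17   (carbohydrate)
  137x1 + 136x2 ≥ 147   (calories)
  x1, x2 ≥ 0.
The minimum-cost mix takes nothing from yogurt — only bananas. There the calories constraint is tight.
So bananas = 1.081 servings.
Cost = 0.51·1.081 = 0.55131.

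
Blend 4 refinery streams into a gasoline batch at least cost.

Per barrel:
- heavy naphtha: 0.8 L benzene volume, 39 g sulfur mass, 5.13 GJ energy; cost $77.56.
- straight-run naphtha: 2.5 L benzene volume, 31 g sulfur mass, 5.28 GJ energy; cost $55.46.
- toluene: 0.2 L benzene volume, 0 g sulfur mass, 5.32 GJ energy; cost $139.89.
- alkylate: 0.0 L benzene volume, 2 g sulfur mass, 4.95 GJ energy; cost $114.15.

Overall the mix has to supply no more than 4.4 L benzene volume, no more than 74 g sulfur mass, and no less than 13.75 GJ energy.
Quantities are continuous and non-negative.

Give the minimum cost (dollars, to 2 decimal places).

$187.96

Let x1 = barrels of heavy naphtha, x2 = barrels of straight-run naphtha, x3 = barrels of toluene, x4 = barrels of alkylate.
Minimise 77.56x1 + 55.46x2 + 139.89x3 + 114.15x4 subject to:
  0.8x1 + 2.5x2 + 0.2x3 ≤ 4.4   (benzene volume)
  39x1 + 31x2 + 2x4 ≤ 74   (sulfur mass)
  5.13x1 + 5.28x2 + 5.32x3 + 4.95x4 ≥ 13.75   (energy)
  x1, x2, x3, x4 ≥ 0.
The optimal basis is {heavy naphtha, straight-run naphtha, alkylate}; toluene drops out. Binding constraints: benzene volume, sulfur mass, energy.
That vertex is x1 = 0.63702, x2 = 1.5562, x4 = 0.45769.
Cost = 77.56·0.63702 + 55.46·1.5562 + 114.15·0.45769 = 187.9594.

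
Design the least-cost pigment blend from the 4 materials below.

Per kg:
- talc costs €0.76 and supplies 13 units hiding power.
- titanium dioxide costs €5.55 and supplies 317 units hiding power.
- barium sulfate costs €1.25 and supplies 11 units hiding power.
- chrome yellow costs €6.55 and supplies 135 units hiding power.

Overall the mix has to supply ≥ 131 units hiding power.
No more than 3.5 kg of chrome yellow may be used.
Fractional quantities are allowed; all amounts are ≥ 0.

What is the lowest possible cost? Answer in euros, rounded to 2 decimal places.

€2.29

This is a linear program. Let x1 = kg of talc, x2 = kg of titanium dioxide, x3 = kg of barium sulfate, x4 = kg of chrome yellow.
Minimize 0.76x1 + 5.55x2 + 1.25x3 + 6.55x4 s.t.:
  13x1 + 317x2 + 11x3 + 135x4 ≥ 131   (hiding power)
  x4 ≤ 3.5
  x1, x2, x3, x4 ≥ 0.
The minimum-cost mix takes nothing from talc, barium sulfate, chrome yellow — only titanium dioxide. The hiding power requirement is met with equality.
Optimal quantities: titanium dioxide = 0.4132 kg.
Cost = 5.55·0.4132 = 2.2933.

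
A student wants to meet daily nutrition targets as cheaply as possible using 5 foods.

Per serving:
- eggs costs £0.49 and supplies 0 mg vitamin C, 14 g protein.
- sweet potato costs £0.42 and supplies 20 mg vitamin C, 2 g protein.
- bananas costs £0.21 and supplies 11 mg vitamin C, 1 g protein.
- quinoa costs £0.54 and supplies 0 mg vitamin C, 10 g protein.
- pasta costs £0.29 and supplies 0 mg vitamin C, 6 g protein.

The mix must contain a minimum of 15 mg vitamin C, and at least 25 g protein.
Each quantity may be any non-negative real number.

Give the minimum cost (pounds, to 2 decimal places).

£1.11

Treat it as an LP. Let x1 = servings of eggs, x2 = servings of sweet potato, x3 = servings of bananas, x4 = servings of quinoa, x5 = servings of pasta.
Minimize 0.49x1 + 0.42x2 + 0.21x3 + 0.54x4 + 0.29x5 s.t.:
  20x2 + 11x3 ≥ 15   (vitamin C)
  14x1 + 2x2 + 1x3 + 10x4 + 6x5 ≥ 25   (protein)
  x1, x2, x3, x4, x5 ≥ 0.
The optimal basis is {eggs, bananas}; sweet potato, quinoa, pasta drop out. The vitamin C and protein requirements are met with equality.
Optimal quantities: eggs = 1.688 servings, bananas = 1.364 servings.
Total cost: 0.49·1.688 + 0.21·1.364 = 1.1136.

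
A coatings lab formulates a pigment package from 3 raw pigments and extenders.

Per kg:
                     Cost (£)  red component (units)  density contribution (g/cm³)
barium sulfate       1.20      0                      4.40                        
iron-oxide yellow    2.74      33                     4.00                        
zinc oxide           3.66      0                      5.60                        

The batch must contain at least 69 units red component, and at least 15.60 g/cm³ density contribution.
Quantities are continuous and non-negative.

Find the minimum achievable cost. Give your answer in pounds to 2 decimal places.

£7.70

Set it up as a linear program. Let x1 = kg of barium sulfate, x2 = kg of iron-oxide yellow, x3 = kg of zinc oxide.
Minimise 1.2x1 + 2.74x2 + 3.66x3 with:
  33x2 ≥ 69   (red component)
  4.4x1 + 4x2 + 5.6x3 ≥ 15.6   (density contribution)
  x1, x2, x3 ≥ 0.
The optimal basis is {barium sulfate, iron-oxide yellow}; zinc oxide drops out. Binding constraints: red component and density contribution.
That vertex is x1 = 1.645, x2 = 2.091.
Hence cost = 1.2·1.645 + 2.74·2.091 = £7.7033.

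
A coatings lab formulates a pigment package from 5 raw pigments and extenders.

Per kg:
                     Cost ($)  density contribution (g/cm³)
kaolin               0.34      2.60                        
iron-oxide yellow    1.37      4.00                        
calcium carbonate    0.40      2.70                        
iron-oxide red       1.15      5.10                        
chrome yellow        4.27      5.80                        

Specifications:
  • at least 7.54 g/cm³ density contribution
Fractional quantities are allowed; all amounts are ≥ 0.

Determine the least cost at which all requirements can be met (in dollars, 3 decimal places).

Let x1 = kg of kaolin, x2 = kg of iron-oxide yellow, x3 = kg of calcium carbonate, x4 = kg of iron-oxide red, x5 = kg of chrome yellow.
Minimize 0.34x1 + 1.37x2 + 0.4x3 + 1.15x4 + 4.27x5 subject to:
  2.6x1 + 4x2 + 2.7x3 + 5.1x4 + 5.8x5 ≥ 7.54   (density contribution)
  x1, x2, x3, x4, x5 ≥ 0.
The minimum-cost mix takes nothing from iron-oxide yellow, calcium carbonate, iron-oxide red, chrome yellow — only kaolin. Binding constraint: density contribution.
Optimal quantities: kaolin = 2.9 kg.
Total cost: 0.34·2.9 = 0.98600.

$0.986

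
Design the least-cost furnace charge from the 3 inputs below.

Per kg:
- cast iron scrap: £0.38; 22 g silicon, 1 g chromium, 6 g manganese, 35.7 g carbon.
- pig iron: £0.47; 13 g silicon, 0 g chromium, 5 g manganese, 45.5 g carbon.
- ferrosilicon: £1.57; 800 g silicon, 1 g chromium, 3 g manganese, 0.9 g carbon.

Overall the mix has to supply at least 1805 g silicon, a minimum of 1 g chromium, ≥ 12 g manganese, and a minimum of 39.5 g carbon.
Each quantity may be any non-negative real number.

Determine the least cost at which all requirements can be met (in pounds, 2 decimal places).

£3.90

Set it up as a linear program. Let x1 = kg of cast iron scrap, x2 = kg of pig iron, x3 = kg of ferrosilicon.
Minimise 0.38x1 + 0.47x2 + 1.57x3 subject to:
  22x1 + 13x2 + 800x3 ≥ 1805   (silicon)
  1x1 + 1x3 ≥ 1   (chromium)
  6x1 + 5x2 + 3x3 ≥ 12   (manganese)
  35.7x1 + 45.5x2 + 0.9x3 ≥ 39.5   (carbon)
  x1, x2, x3 ≥ 0.
The cheapest feasible vertex uses only cast iron scrap, ferrosilicon; pig iron is not used. Binding constraints: silicon and carbon.
Optimal quantities: cast iron scrap = 1.05 kg, ferrosilicon = 2.227 kg.
Hence cost = 0.38·1.05 + 1.57·2.227 = £3.8954.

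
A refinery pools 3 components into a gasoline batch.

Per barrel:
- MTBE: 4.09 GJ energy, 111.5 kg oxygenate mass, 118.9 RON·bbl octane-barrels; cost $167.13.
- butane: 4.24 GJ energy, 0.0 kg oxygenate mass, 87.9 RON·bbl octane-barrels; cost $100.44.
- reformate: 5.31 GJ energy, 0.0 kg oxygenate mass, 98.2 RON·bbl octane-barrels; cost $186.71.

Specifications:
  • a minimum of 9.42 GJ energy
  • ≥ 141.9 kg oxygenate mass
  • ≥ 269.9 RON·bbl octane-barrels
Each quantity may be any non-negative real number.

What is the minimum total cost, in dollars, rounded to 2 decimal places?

$348.20

Let x1 = barrels of MTBE, x2 = barrels of butane, x3 = barrels of reformate.
Minimize 167.13x1 + 100.44x2 + 186.71x3 s.t.:
  4.09x1 + 4.24x2 + 5.31x3 ≥ 9.42   (energy)
  111.5x1 ≥ 141.9   (oxygenate mass)
  118.9x1 + 87.9x2 + 98.2x3 ≥ 269.9   (octane-barrels)
  x1, x2, x3 ≥ 0.
The minimum-cost mix takes nothing from reformate — only MTBE, butane. The oxygenate mass and octane-barrels requirements are met with equality.
Optimal quantities: MTBE = 1.27265 barrels, butane = 1.34906 barrels.
Cost = 167.13·1.27265 + 100.44·1.34906 = 348.1976.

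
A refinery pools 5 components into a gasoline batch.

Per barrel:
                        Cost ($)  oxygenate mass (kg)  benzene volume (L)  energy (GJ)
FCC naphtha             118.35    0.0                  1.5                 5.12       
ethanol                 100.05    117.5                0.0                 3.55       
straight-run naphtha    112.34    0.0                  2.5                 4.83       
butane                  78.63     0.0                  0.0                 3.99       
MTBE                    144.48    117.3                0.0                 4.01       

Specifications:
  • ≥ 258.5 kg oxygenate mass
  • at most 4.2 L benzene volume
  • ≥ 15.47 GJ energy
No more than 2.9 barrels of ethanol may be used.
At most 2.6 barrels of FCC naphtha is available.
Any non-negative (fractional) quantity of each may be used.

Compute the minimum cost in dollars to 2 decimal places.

Treat it as an LP. Let x1 = barrels of FCC naphtha, x2 = barrels of ethanol, x3 = barrels of straight-run naphtha, x4 = barrels of butane, x5 = barrels of MTBE.
Minimize 118.35x1 + 100.05x2 + 112.34x3 + 78.63x4 + 144.48x5 s.t.:
  117.5x2 + 117.3x5 ≥ 258.5   (oxygenate mass)
  1.5x1 + 2.5x3 ≤ 4.2   (benzene volume)
  5.12x1 + 3.55x2 + 4.83x3 + 3.99x4 + 4.01x5 ≥ 15.47   (energy)
  x2 ≤ 2.9
  x1 ≤ 2.6
  x1, x2, x3, x4, x5 ≥ 0.
At the optimum only ethanol, butane are positive (FCC naphtha, straight-run naphtha, MTBE = 0). There the oxygenate mass and energy constraints are tight.
That vertex is x2 = 2.2, x4 = 1.9198.
Objective = 100.05·2.2 + 78.63·1.9198 = 371.0639.

$371.06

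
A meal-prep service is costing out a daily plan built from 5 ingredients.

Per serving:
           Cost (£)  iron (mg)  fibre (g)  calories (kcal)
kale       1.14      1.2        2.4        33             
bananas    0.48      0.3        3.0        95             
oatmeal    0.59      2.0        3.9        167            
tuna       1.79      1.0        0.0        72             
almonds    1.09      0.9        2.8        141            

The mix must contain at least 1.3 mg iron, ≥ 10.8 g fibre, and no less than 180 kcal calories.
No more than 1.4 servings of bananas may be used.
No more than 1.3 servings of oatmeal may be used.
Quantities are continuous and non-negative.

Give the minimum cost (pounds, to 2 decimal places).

Set it up as a linear program. Let x1 = servings of kale, x2 = servings of bananas, x3 = servings of oatmeal, x4 = servings of tuna, x5 = servings of almonds.
Minimise 1.14x1 + 0.48x2 + 0.59x3 + 1.79x4 + 1.09x5 subject to:
  1.2x1 + 0.3x2 + 2x3 + 1x4 + 0.9x5 ≥ 1.3   (iron)
  2.4x1 + 3x2 + 3.9x3 + 2.8x5 ≥ 10.8   (fibre)
  33x1 + 95x2 + 167x3 + 72x4 + 141x5 ≥ 180   (calories)
  x2 ≤ 1.4
  x3 ≤ 1.3
  x1, x2, x3, x4, x5 ≥ 0.
The minimum-cost mix takes nothing from kale, tuna — only bananas, oatmeal, almonds. There the fibre, the bananas cap, the oatmeal cap constraints are tight.
Optimal quantities: bananas = 1.4 servings, oatmeal = 1.3 servings, almonds = 0.5464 servings.
Objective = 0.48·1.4 + 0.59·1.3 + 1.09·0.5464 = 2.0346.

£2.03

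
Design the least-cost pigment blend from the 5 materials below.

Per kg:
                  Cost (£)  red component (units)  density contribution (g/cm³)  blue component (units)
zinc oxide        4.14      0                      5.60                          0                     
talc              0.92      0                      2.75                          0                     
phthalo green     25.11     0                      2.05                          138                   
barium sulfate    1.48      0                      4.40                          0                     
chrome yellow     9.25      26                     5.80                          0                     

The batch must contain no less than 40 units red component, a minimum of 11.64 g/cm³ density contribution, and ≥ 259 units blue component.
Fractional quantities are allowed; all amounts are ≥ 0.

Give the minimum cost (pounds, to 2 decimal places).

Set it up as a linear program. Let x1 = kg of zinc oxide, x2 = kg of talc, x3 = kg of phthalo green, x4 = kg of barium sulfate, x5 = kg of chrome yellow.
Minimise 4.14x1 + 0.92x2 + 25.11x3 + 1.48x4 + 9.25x5 subject to:
  26x5 ≥ 40   (red component)
  5.6x1 + 2.75x2 + 2.05x3 + 4.4x4 + 5.8x5 ≥ 11.64   (density contribution)
  138x3 ≥ 259   (blue component)
  x1, x2, x3, x4, x5 ≥ 0.
At the optimum only phthalo green, chrome yellow are positive (zinc oxide, talc, barium sulfate = 0). Binding constraints: red component and blue component.
Optimal quantities: phthalo green = 1.877 kg, chrome yellow = 1.538 kg.
Cost = 25.11·1.877 + 9.25·1.538 = 61.3580.

£61.36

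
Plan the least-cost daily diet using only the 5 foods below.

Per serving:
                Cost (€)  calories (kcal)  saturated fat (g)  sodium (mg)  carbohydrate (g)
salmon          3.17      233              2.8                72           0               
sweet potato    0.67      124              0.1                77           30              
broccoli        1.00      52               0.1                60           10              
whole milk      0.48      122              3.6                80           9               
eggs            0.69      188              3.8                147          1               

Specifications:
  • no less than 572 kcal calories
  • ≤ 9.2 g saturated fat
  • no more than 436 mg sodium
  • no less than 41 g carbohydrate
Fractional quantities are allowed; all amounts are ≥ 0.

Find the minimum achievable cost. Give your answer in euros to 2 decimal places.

€2.37

Let x1 = servings of salmon, x2 = servings of sweet potato, x3 = servings of broccoli, x4 = servings of whole milk, x5 = servings of eggs.
min 3.17x1 + 0.67x2 + 1x3 + 0.48x4 + 0.69x5 s.t.:
  233x1 + 124x2 + 52x3 + 122x4 + 188x5 ≥ 572   (calories)
  2.8x1 + 0.1x2 + 0.1x3 + 3.6x4 + 3.8x5 ≤ 9.2   (saturated fat)
  72x1 + 77x2 + 60x3 + 80x4 + 147x5 ≤ 436   (sodium)
  30x2 + 10x3 + 9x4 + 1x5 ≥ 41   (carbohydrate)
  x1, x2, x3, x4, x5 ≥ 0.
At the optimum only sweet potato, whole milk, eggs are positive (salmon, broccoli = 0). There the calories, saturated fat, carbohydrate constraints are tight.
Solving gives x2 = 1.176, x4 = 0.4131, x5 = 1.999.
Objective = 0.67·1.176 + 0.48·0.4131 + 0.69·1.999 = 2.3655.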